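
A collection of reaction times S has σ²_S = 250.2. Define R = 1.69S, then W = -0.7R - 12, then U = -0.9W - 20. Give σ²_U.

σ²_R = 1.69²·250.2 = 714.59622.
σ²_W = (-0.7)²·714.59622 = 350.1521478.
σ²_U = (-0.9)²·350.1521478 = 283.623239718.

σ²_U = 283.623239718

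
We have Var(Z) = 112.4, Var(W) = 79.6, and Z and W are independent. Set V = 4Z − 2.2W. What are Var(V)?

Var(V) = 2183.664

Var(V) = a²·Var(Z) + b²·Var(W) + 2ab·Cov(Z, W) with a = 4, b = -2.2.
Independence gives Cov(Z, W) = 0.
= 4²·112.4 + (-2.2)²·79.6 + 2·4·(-2.2)·0
= 1798.4 + 385.264 + 0 = 2183.664.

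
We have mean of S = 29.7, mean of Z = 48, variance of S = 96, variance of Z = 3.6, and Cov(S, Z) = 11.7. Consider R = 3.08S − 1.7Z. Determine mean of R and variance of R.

mean of R = 3.08·mean of S + (-1.7)·mean of Z = 3.08·29.7 + (-1.7)·48 = 9.876.
variance of R = a²·variance of S + b²·variance of Z + 2ab·Cov(S, Z) with a = 3.08, b = -1.7.
= 3.08²·96 + (-1.7)²·3.6 + 2·3.08·(-1.7)·11.7
= 910.6944 + 10.404 + (-122.5224) = 798.576.

mean of R = 9.876, variance of R = 798.576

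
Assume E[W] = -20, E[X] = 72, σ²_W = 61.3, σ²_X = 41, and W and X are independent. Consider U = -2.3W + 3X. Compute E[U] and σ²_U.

E[U] = 262, σ²_U = 693.277

E[U] = (-2.3)·E[W] + 3·E[X] = (-2.3)·(-20) + 3·72 = 262.
σ²_U = a²·σ²_W + b²·σ²_X + 2ab·Cov(W, X) with a = -2.3, b = 3.
Independence gives Cov(W, X) = 0.
= (-2.3)²·61.3 + 3²·41 + 2·(-2.3)·3·0
= 324.277 + 369 + 0 = 693.277.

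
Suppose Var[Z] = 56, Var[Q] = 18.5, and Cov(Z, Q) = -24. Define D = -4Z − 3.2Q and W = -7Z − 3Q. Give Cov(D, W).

By bilinearity, Cov(D, W) = ac·Var[Z] + bd·Var[Q] + (ad+bc)·Cov(Z, Q), with a=-4, b=-3.2, c=-7, d=-3.
ac·Var[Z] = (-4)·(-7)·56 = 1568
bd·Var[Q] = (-3.2)·(-3)·18.5 = 177.6
(ad+bc)·Cov(Z, Q) = (34.4)·(-24) = -825.6
Cov(D, W) = 1568 + 177.6 + (-825.6) = 920.

Cov(D, W) = 920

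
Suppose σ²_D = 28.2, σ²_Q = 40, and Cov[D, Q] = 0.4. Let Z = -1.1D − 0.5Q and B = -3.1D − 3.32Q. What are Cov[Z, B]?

Cov[Z, B] = 164.6428

By bilinearity, Cov[Z, B] = ac·σ²_D + bd·σ²_Q + (ad+bc)·Cov[D, Q], with a=-1.1, b=-0.5, c=-3.1, d=-3.32.
ac·σ²_D = (-1.1)·(-3.1)·28.2 = 96.162
bd·σ²_Q = (-0.5)·(-3.32)·40 = 66.4
(ad+bc)·Cov[D, Q] = (5.202)·0.4 = 2.0808
Cov[Z, B] = 96.162 + 66.4 + 2.0808 = 164.6428.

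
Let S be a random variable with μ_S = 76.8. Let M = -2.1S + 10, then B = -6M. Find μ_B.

μ_B = 907.68

μ_M = (-2.1)·76.8 + 10 = -151.28.
μ_B = (-6)·(-151.28) = 907.68.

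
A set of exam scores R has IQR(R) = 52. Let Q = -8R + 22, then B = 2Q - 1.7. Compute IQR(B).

IQR(Q) = |-8|·52 = 416.
IQR(B) = |2|·416 = 832.

IQR(B) = 832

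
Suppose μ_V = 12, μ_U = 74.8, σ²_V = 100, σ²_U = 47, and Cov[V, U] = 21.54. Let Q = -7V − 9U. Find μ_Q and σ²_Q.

μ_Q = (-7)·μ_V + (-9)·μ_U = (-7)·12 + (-9)·74.8 = -757.2.
σ²_Q = a²·σ²_V + b²·σ²_U + 2ab·Cov[V, U] with a = -7, b = -9.
= (-7)²·100 + (-9)²·47 + 2·(-7)·(-9)·21.54
= 4900 + 3807 + 2714.04 = 11421.04.

μ_Q = -757.2, σ²_Q = 11421.04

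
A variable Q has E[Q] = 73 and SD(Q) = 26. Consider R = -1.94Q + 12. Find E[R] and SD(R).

R = -1.94Q + 12 is linear with a = -1.94, b = 12.
E[R] = a·E[Q] + b = (-1.94)·73 + 12 = -129.62.
SD(R) = |a|·SD(Q) = |-1.94|·26 = 50.44.

E[R] = -129.62, SD(R) = 50.44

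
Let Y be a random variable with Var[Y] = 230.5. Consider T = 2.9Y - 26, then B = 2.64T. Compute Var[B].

Var[T] = 2.9²·230.5 = 1938.505.
Var[B] = 2.64²·1938.505 = 13510.604448.

Var[B] = 13510.604448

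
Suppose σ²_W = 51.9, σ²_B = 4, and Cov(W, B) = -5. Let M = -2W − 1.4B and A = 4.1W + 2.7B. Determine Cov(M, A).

By bilinearity, Cov(M, A) = ac·σ²_W + bd·σ²_B + (ad+bc)·Cov(W, B), with a=-2, b=-1.4, c=4.1, d=2.7.
ac·σ²_W = (-2)·4.1·51.9 = -425.58
bd·σ²_B = (-1.4)·2.7·4 = -15.12
(ad+bc)·Cov(W, B) = (-11.14)·(-5) = 55.7
Cov(M, A) = -425.58 + (-15.12) + 55.7 = -385.

Cov(M, A) = -385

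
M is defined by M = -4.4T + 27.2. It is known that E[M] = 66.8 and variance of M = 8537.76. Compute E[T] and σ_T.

E[T] = -9, σ_T = 21

From M = -4.4T + 27.2: E[M] = a·E[T] + b, so E[T] = (E[M] − b)/a = (66.8 − 27.2)/(-4.4) = -9.
σ_M = √8537.76 = 92.4.
σ_M = |a|·σ_T, so σ_T = 92.4/|-4.4| = 21.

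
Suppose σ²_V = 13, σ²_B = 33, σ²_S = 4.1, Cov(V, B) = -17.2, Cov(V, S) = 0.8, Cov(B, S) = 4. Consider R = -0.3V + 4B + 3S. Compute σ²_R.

σ²_R = 701.91

σ²_R = a²·σ²_V + b²·σ²_B + c²·σ²_S + 2ab·Cov(V, B) + 2ac·Cov(V, S) + 2bc·Cov(B, S), with a = -0.3, b = 4, c = 3.
= 1.17 + 528 + 36.9 + 41.28 + (-1.44) + 96
= 701.91.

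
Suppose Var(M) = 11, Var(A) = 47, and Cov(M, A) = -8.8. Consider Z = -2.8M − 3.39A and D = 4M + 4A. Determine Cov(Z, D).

By bilinearity, Cov(Z, D) = ac·Var(M) + bd·Var(A) + (ad+bc)·Cov(M, A), with a=-2.8, b=-3.39, c=4, d=4.
ac·Var(M) = (-2.8)·4·11 = -123.2
bd·Var(A) = (-3.39)·4·47 = -637.32
(ad+bc)·Cov(M, A) = (-24.76)·(-8.8) = 217.888
Cov(Z, D) = -123.2 + (-637.32) + 217.888 = -542.632.

Cov(Z, D) = -542.632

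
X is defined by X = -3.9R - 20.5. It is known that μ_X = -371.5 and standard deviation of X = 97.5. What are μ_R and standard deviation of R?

From X = -3.9R - 20.5: μ_X = a·μ_R + b, so μ_R = (μ_X − b)/a = (-371.5 − (-20.5))/(-3.9) = 90.
standard deviation of X = |a|·standard deviation of R, so standard deviation of R = 97.5/|-3.9| = 25.

μ_R = 90, standard deviation of R = 25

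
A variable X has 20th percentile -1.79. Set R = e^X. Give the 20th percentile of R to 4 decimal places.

e^X is increasing, so P_{20}(R) = g(P_{20}(X)) ≈ 0.167.

20th percentile of R = 0.167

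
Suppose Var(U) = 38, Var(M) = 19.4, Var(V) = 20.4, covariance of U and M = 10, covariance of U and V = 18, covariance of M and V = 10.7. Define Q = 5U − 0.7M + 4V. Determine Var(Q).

Var(Q) = 1875.986

Var(Q) = a²·Var(U) + b²·Var(M) + c²·Var(V) + 2ab·covariance of U and M + 2ac·covariance of U and V + 2bc·covariance of M and V, with a = 5, b = -0.7, c = 4.
= 950 + 9.506 + 326.4 + (-70) + 720 + (-59.92)
= 1875.986.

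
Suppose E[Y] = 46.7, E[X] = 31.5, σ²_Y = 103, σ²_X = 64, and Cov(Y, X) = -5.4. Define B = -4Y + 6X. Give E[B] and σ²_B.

E[B] = 2.2, σ²_B = 4211.2

E[B] = (-4)·E[Y] + 6·E[X] = (-4)·46.7 + 6·31.5 = 2.2.
σ²_B = a²·σ²_Y + b²·σ²_X + 2ab·Cov(Y, X) with a = -4, b = 6.
= (-4)²·103 + 6²·64 + 2·(-4)·6·(-5.4)
= 1648 + 2304 + 259.2 = 4211.2.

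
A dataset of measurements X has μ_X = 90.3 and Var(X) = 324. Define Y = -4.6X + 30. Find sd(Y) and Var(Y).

sd(Y) = 82.8, Var(Y) = 6855.84

Y = -4.6X + 30 is linear with a = -4.6, b = 30.
sd(X) = √324 = 18.
sd(Y) = |a|·sd(X) = |-4.6|·18 = 82.8.
Var(Y) = a²·Var(X) = (-4.6)²·324 = 6855.84 (the additive constant 30 does not affect variance).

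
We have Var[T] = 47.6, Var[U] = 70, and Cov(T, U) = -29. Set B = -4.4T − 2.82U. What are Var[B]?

Var[B] = 758.54

Var[B] = a²·Var[T] + b²·Var[U] + 2ab·Cov(T, U) with a = -4.4, b = -2.82.
= (-4.4)²·47.6 + (-2.82)²·70 + 2·(-4.4)·(-2.82)·(-29)
= 921.536 + 556.668 + (-719.664) = 758.54.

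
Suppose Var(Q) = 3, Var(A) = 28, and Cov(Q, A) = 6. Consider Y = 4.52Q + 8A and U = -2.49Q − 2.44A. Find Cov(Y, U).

By bilinearity, Cov(Y, U) = ac·Var(Q) + bd·Var(A) + (ad+bc)·Cov(Q, A), with a=4.52, b=8, c=-2.49, d=-2.44.
ac·Var(Q) = 4.52·(-2.49)·3 = -33.7644
bd·Var(A) = 8·(-2.44)·28 = -546.56
(ad+bc)·Cov(Q, A) = (-30.9488)·6 = -185.6928
Cov(Y, U) = -33.7644 + (-546.56) + (-185.6928) = -766.0172.

Cov(Y, U) = -766.0172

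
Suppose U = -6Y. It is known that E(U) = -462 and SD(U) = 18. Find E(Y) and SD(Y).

From U = -6Y: E(U) = a·E(Y) + b, so E(Y) = (E(U) − b)/a = (-462 − 0)/(-6) = 77.
SD(U) = |a|·SD(Y), so SD(Y) = 18/|-6| = 3.

E(Y) = 77, SD(Y) = 3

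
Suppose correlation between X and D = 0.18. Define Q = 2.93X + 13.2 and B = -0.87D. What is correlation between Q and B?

correlation between Q and B = -0.18

Linear rescalings preserve |correlation|; the slopes 2.93 and -0.87 have opposite signs, so the correlation flips sign: correlation between Q and B = −correlation between X and D = -0.18.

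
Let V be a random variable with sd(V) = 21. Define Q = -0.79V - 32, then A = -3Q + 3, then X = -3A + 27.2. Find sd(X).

sd(X) = 149.31

sd(Q) = |-0.79|·21 = 16.59.
sd(A) = |-3|·16.59 = 49.77.
sd(X) = |-3|·49.77 = 149.31.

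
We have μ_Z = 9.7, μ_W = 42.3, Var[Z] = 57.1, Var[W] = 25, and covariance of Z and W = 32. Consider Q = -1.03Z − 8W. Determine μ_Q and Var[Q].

μ_Q = -348.391, Var[Q] = 2187.93739

μ_Q = (-1.03)·μ_Z + (-8)·μ_W = (-1.03)·9.7 + (-8)·42.3 = -348.391.
Var[Q] = a²·Var[Z] + b²·Var[W] + 2ab·covariance of Z and W with a = -1.03, b = -8.
= (-1.03)²·57.1 + (-8)²·25 + 2·(-1.03)·(-8)·32
= 60.57739 + 1600 + 527.36 = 2187.93739.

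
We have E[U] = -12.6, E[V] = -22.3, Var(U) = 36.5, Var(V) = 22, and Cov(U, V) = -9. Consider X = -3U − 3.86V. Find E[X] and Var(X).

E[X] = 123.878, Var(X) = 447.8512

E[X] = (-3)·E[U] + (-3.86)·E[V] = (-3)·(-12.6) + (-3.86)·(-22.3) = 123.878.
Var(X) = a²·Var(U) + b²·Var(V) + 2ab·Cov(U, V) with a = -3, b = -3.86.
= (-3)²·36.5 + (-3.86)²·22 + 2·(-3)·(-3.86)·(-9)
= 328.5 + 327.7912 + (-208.44) = 447.8512.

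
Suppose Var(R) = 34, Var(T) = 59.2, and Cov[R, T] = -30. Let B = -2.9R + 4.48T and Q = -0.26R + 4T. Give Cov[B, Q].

By bilinearity, Cov[B, Q] = ac·Var(R) + bd·Var(T) + (ad+bc)·Cov[R, T], with a=-2.9, b=4.48, c=-0.26, d=4.
ac·Var(R) = (-2.9)·(-0.26)·34 = 25.636
bd·Var(T) = 4.48·4·59.2 = 1060.864
(ad+bc)·Cov[R, T] = (-12.7648)·(-30) = 382.944
Cov[B, Q] = 25.636 + 1060.864 + 382.944 = 1469.444.

Cov[B, Q] = 1469.444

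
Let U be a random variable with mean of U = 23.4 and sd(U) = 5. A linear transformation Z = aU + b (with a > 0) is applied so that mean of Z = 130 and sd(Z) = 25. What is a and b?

a = 5, b = 13

sd(Z) = a·sd(U) (a > 0), so a = 25/5 = 5.
mean of Z = a·mean of U + b, so b = 130 − 5·23.4 = 13.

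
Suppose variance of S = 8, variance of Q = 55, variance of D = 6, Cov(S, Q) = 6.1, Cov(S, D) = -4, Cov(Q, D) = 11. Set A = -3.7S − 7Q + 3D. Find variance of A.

variance of A = 2801.3

variance of A = a²·variance of S + b²·variance of Q + c²·variance of D + 2ab·Cov(S, Q) + 2ac·Cov(S, D) + 2bc·Cov(Q, D), with a = -3.7, b = -7, c = 3.
= 109.52 + 2695 + 54 + 315.98 + 88.8 + (-462)
= 2801.3.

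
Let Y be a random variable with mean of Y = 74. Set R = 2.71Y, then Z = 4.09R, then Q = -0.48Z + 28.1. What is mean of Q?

mean of R = 2.71·74 = 200.54.
mean of Z = 4.09·200.54 = 820.2086.
mean of Q = (-0.48)·820.2086 + 28.1 = -365.600128.

mean of Q = -365.600128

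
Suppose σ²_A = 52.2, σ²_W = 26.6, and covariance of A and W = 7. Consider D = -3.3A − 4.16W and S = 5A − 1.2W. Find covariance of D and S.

By bilinearity, covariance of D and S = ac·σ²_A + bd·σ²_W + (ad+bc)·covariance of A and W, with a=-3.3, b=-4.16, c=5, d=-1.2.
ac·σ²_A = (-3.3)·5·52.2 = -861.3
bd·σ²_W = (-4.16)·(-1.2)·26.6 = 132.7872
(ad+bc)·covariance of A and W = (-16.84)·7 = -117.88
covariance of D and S = -861.3 + 132.7872 + (-117.88) = -846.3928.

covariance of D and S = -846.3928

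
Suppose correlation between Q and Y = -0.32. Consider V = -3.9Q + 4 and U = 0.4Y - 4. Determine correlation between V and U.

Linear rescalings preserve |correlation|; the slopes -3.9 and 0.4 have opposite signs, so the correlation flips sign: correlation between V and U = −correlation between Q and Y = 0.32.

correlation between V and U = 0.32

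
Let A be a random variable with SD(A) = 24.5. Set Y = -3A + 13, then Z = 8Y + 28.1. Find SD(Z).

SD(Z) = 588

SD(Y) = |-3|·24.5 = 73.5.
SD(Z) = |8|·73.5 = 588.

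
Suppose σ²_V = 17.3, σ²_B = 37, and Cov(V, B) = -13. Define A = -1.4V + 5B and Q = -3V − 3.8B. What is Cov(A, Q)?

By bilinearity, Cov(A, Q) = ac·σ²_V + bd·σ²_B + (ad+bc)·Cov(V, B), with a=-1.4, b=5, c=-3, d=-3.8.
ac·σ²_V = (-1.4)·(-3)·17.3 = 72.66
bd·σ²_B = 5·(-3.8)·37 = -703
(ad+bc)·Cov(V, B) = (-9.68)·(-13) = 125.84
Cov(A, Q) = 72.66 + (-703) + 125.84 = -504.5.

Cov(A, Q) = -504.5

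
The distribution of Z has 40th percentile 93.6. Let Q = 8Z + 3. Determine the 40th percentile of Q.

40th percentile of Q = 751.8

Since a = 8 > 0 the transformation is increasing, so the 40th percentile of Q = a·(P_{40} of Z) + b = 8·93.6 + 3 = 751.8.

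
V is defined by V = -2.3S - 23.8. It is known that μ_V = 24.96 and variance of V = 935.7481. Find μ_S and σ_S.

μ_S = -21.2, σ_S = 13.3

From V = -2.3S - 23.8: μ_V = a·μ_S + b, so μ_S = (μ_V − b)/a = (24.96 − (-23.8))/(-2.3) = -21.2.
σ_V = √935.7481 = 30.59.
σ_V = |a|·σ_S, so σ_S = 30.59/|-2.3| = 13.3.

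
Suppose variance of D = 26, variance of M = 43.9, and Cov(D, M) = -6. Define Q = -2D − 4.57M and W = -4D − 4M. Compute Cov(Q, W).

By bilinearity, Cov(Q, W) = ac·variance of D + bd·variance of M + (ad+bc)·Cov(D, M), with a=-2, b=-4.57, c=-4, d=-4.
ac·variance of D = (-2)·(-4)·26 = 208
bd·variance of M = (-4.57)·(-4)·43.9 = 802.492
(ad+bc)·Cov(D, M) = (26.28)·(-6) = -157.68
Cov(Q, W) = 208 + 802.492 + (-157.68) = 852.812.

Cov(Q, W) = 852.812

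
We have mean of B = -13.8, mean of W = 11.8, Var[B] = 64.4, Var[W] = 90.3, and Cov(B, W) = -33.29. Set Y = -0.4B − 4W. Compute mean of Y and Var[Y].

mean of Y = (-0.4)·mean of B + (-4)·mean of W = (-0.4)·(-13.8) + (-4)·11.8 = -41.68.
Var[Y] = a²·Var[B] + b²·Var[W] + 2ab·Cov(B, W) with a = -0.4, b = -4.
= (-0.4)²·64.4 + (-4)²·90.3 + 2·(-0.4)·(-4)·(-33.29)
= 10.304 + 1444.8 + (-106.528) = 1348.576.

mean of Y = -41.68, Var[Y] = 1348.576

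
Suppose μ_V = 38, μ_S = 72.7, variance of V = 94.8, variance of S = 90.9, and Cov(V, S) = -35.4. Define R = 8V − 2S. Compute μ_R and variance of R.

μ_R = 8·μ_V + (-2)·μ_S = 8·38 + (-2)·72.7 = 158.6.
variance of R = a²·variance of V + b²·variance of S + 2ab·Cov(V, S) with a = 8, b = -2.
= 8²·94.8 + (-2)²·90.9 + 2·8·(-2)·(-35.4)
= 6067.2 + 363.6 + 1132.8 = 7563.6.

μ_R = 158.6, variance of R = 7563.6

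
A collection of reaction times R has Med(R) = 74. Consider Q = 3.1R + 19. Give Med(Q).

Med(Q) = 248.4

A linear map preserves order up to sign, so Med(Q) = a·Med(R) + b = 3.1·74 + 19 = 248.4.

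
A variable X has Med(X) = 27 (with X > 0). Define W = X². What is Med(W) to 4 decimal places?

Med(W) = 729

X² is monotone on this domain, so Med(W) = square(27) = 729.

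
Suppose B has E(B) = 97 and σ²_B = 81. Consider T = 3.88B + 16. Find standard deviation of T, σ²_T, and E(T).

standard deviation of T = 34.92, σ²_T = 1219.4064, E(T) = 392.36

T = 3.88B + 16 is linear with a = 3.88, b = 16.
standard deviation of B = √81 = 9.
standard deviation of T = |a|·standard deviation of B = |3.88|·9 = 34.92.
σ²_T = a²·σ²_B = 3.88²·81 = 1219.4064 (the additive constant 16 does not affect variance).
E(T) = a·E(B) + b = 3.88·97 + 16 = 392.36.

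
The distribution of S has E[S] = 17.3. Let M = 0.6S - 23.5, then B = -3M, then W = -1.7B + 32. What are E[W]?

E[W] = -34.912

E[M] = 0.6·17.3 + (-23.5) = -13.12.
E[B] = (-3)·(-13.12) = 39.36.
E[W] = (-1.7)·39.36 + 32 = -34.912.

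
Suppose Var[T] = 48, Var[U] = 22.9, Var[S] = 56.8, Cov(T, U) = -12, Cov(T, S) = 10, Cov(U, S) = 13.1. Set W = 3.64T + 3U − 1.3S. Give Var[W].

Var[W] = 479.1728

Var[W] = a²·Var[T] + b²·Var[U] + c²·Var[S] + 2ab·Cov(T, U) + 2ac·Cov(T, S) + 2bc·Cov(U, S), with a = 3.64, b = 3, c = -1.3.
= 635.9808 + 206.1 + 95.992 + (-262.08) + (-94.64) + (-102.18)
= 479.1728.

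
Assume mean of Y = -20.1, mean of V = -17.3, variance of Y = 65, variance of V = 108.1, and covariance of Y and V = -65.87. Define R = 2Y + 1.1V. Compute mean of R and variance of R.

mean of R = -59.23, variance of R = 100.973

mean of R = 2·mean of Y + 1.1·mean of V = 2·(-20.1) + 1.1·(-17.3) = -59.23.
variance of R = a²·variance of Y + b²·variance of V + 2ab·covariance of Y and V with a = 2, b = 1.1.
= 2²·65 + 1.1²·108.1 + 2·2·1.1·(-65.87)
= 260 + 130.801 + (-289.828) = 100.973.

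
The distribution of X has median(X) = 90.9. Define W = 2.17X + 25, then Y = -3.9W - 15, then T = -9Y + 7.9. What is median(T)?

median(T) = 7943.9803

median(W) = 2.17·90.9 + 25 = 222.253.
median(Y) = (-3.9)·222.253 + (-15) = -881.7867.
median(T) = (-9)·(-881.7867) + 7.9 = 7943.9803.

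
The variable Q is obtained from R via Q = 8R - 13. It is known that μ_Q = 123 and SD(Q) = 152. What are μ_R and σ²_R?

μ_R = 17, σ²_R = 361

From Q = 8R - 13: μ_Q = a·μ_R + b, so μ_R = (μ_Q − b)/a = (123 − (-13))/8 = 17.
σ²_Q = 152² = 23104.
σ²_Q = a²·σ²_R, so σ²_R = 23104/8² = 361.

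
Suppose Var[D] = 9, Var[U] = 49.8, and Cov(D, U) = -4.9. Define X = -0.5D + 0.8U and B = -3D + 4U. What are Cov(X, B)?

By bilinearity, Cov(X, B) = ac·Var[D] + bd·Var[U] + (ad+bc)·Cov(D, U), with a=-0.5, b=0.8, c=-3, d=4.
ac·Var[D] = (-0.5)·(-3)·9 = 13.5
bd·Var[U] = 0.8·4·49.8 = 159.36
(ad+bc)·Cov(D, U) = (-4.4)·(-4.9) = 21.56
Cov(X, B) = 13.5 + 159.36 + 21.56 = 194.42.

Cov(X, B) = 194.42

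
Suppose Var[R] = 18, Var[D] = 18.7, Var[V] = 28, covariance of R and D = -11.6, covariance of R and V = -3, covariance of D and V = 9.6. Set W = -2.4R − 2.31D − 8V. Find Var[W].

Var[W] = a²·Var[R] + b²·Var[D] + c²·Var[V] + 2ab·covariance of R and D + 2ac·covariance of R and V + 2bc·covariance of D and V, with a = -2.4, b = -2.31, c = -8.
= 103.68 + 99.78507 + 1792 + (-128.6208) + (-115.2) + 354.816
= 2106.46027.

Var[W] = 2106.46027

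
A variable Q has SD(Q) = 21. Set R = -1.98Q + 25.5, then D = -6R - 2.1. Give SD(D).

SD(R) = |-1.98|·21 = 41.58.
SD(D) = |-6|·41.58 = 249.48.

SD(D) = 249.48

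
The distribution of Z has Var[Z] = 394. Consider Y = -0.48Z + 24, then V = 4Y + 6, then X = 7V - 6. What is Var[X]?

Var[X] = 71169.6384

Var[Y] = (-0.48)²·394 = 90.7776.
Var[V] = 4²·90.7776 = 1452.4416.
Var[X] = 7²·1452.4416 = 71169.6384.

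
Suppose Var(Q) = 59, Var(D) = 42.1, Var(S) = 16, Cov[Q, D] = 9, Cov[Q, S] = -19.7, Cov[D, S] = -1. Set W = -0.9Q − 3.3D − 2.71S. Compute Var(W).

Var(W) = a²·Var(Q) + b²·Var(D) + c²·Var(S) + 2ab·Cov[Q, D] + 2ac·Cov[Q, S] + 2bc·Cov[D, S], with a = -0.9, b = -3.3, c = -2.71.
= 47.79 + 458.469 + 117.5056 + 53.46 + (-96.0966) + (-17.886)
= 563.242.

Var(W) = 563.242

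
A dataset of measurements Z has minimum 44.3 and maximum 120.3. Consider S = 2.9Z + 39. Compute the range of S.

Range of Z = 120.3 − 44.3 = 76.
Range(S) = |a|·Range(Z) = |2.9|·76 = 220.4.

Range(S) = 220.4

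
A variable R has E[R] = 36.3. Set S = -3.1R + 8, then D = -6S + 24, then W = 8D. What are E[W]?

E[S] = (-3.1)·36.3 + 8 = -104.53.
E[D] = (-6)·(-104.53) + 24 = 651.18.
E[W] = 8·651.18 = 5209.44.

E[W] = 5209.44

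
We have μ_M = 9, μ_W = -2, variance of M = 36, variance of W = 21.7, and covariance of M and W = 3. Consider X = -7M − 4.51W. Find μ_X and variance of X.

μ_X = (-7)·μ_M + (-4.51)·μ_W = (-7)·9 + (-4.51)·(-2) = -53.98.
variance of X = a²·variance of M + b²·variance of W + 2ab·covariance of M and W with a = -7, b = -4.51.
= (-7)²·36 + (-4.51)²·21.7 + 2·(-7)·(-4.51)·3
= 1764 + 441.38017 + 189.42 = 2394.80017.

μ_X = -53.98, variance of X = 2394.80017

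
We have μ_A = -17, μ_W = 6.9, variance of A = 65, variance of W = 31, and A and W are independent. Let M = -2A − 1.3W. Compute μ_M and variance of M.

μ_M = 25.03, variance of M = 312.39

μ_M = (-2)·μ_A + (-1.3)·μ_W = (-2)·(-17) + (-1.3)·6.9 = 25.03.
variance of M = a²·variance of A + b²·variance of W + 2ab·Cov(A, W) with a = -2, b = -1.3.
Independence gives Cov(A, W) = 0.
= (-2)²·65 + (-1.3)²·31 + 2·(-2)·(-1.3)·0
= 260 + 52.39 + 0 = 312.39.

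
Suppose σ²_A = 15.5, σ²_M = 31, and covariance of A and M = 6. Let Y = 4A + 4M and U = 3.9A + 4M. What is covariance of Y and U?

By bilinearity, covariance of Y and U = ac·σ²_A + bd·σ²_M + (ad+bc)·covariance of A and M, with a=4, b=4, c=3.9, d=4.
ac·σ²_A = 4·3.9·15.5 = 241.8
bd·σ²_M = 4·4·31 = 496
(ad+bc)·covariance of A and M = (31.6)·6 = 189.6
covariance of Y and U = 241.8 + 496 + 189.6 = 927.4.

covariance of Y and U = 927.4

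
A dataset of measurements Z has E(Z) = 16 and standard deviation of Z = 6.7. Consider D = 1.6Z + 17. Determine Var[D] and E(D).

Var[D] = 114.9184, E(D) = 42.6

D = 1.6Z + 17 is linear with a = 1.6, b = 17.
Var[Z] = 6.7² = 44.89.
Var[D] = a²·Var[Z] = 1.6²·44.89 = 114.9184 (the additive constant 17 does not affect variance).
E(D) = a·E(Z) + b = 1.6·16 + 17 = 42.6.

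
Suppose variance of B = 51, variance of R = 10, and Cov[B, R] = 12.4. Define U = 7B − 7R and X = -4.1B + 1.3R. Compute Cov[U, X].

By bilinearity, Cov[U, X] = ac·variance of B + bd·variance of R + (ad+bc)·Cov[B, R], with a=7, b=-7, c=-4.1, d=1.3.
ac·variance of B = 7·(-4.1)·51 = -1463.7
bd·variance of R = (-7)·1.3·10 = -91
(ad+bc)·Cov[B, R] = (37.8)·12.4 = 468.72
Cov[U, X] = -1463.7 + (-91) + 468.72 = -1085.98.

Cov[U, X] = -1085.98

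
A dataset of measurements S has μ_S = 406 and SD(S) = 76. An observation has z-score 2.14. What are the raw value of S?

S = μ_S + z·SD(S) = 406 + 2.14·76 = 568.64.

S = 568.64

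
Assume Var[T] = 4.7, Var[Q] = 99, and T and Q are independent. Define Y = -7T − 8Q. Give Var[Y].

Var[Y] = 6566.3

Var[Y] = a²·Var[T] + b²·Var[Q] + 2ab·covariance of T and Q with a = -7, b = -8.
Independence gives covariance of T and Q = 0.
= (-7)²·4.7 + (-8)²·99 + 2·(-7)·(-8)·0
= 230.3 + 6336 + 0 = 6566.3.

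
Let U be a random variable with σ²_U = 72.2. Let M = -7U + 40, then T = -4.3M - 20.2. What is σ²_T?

σ²_M = (-7)²·72.2 = 3537.8.
σ²_T = (-4.3)²·3537.8 = 65413.922.

σ²_T = 65413.922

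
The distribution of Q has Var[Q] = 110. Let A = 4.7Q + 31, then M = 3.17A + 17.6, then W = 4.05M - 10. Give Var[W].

Var[W] = 400513.327159275

Var[A] = 4.7²·110 = 2429.9.
Var[M] = 3.17²·2429.9 = 24417.82211.
Var[W] = 4.05²·24417.82211 = 400513.327159275.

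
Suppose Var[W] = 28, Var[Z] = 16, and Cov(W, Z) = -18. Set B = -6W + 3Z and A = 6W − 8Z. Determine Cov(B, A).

Cov(B, A) = -2580

By bilinearity, Cov(B, A) = ac·Var[W] + bd·Var[Z] + (ad+bc)·Cov(W, Z), with a=-6, b=3, c=6, d=-8.
ac·Var[W] = (-6)·6·28 = -1008
bd·Var[Z] = 3·(-8)·16 = -384
(ad+bc)·Cov(W, Z) = (66)·(-18) = -1188
Cov(B, A) = -1008 + (-384) + (-1188) = -2580.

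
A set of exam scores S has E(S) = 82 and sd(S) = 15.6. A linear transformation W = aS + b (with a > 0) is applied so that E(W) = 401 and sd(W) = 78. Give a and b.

a = 5, b = -9

sd(W) = a·sd(S) (a > 0), so a = 78/15.6 = 5.
E(W) = a·E(S) + b, so b = 401 − 5·82 = -9.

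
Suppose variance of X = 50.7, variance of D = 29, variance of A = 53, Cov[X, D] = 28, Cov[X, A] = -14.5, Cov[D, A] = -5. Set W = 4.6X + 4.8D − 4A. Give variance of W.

variance of W = a²·variance of X + b²·variance of D + c²·variance of A + 2ab·Cov[X, D] + 2ac·Cov[X, A] + 2bc·Cov[D, A], with a = 4.6, b = 4.8, c = -4.
= 1072.812 + 668.16 + 848 + 1236.48 + 533.6 + 192
= 4551.052.

variance of W = 4551.052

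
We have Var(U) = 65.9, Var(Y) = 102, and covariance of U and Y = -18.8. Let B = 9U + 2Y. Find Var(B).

Var(B) = 5069.1

Var(B) = a²·Var(U) + b²·Var(Y) + 2ab·covariance of U and Y with a = 9, b = 2.
= 9²·65.9 + 2²·102 + 2·9·2·(-18.8)
= 5337.9 + 408 + (-676.8) = 5069.1.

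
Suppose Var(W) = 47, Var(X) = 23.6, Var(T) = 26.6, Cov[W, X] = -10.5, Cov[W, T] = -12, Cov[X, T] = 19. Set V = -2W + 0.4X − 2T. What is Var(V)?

Var(V) = 188.576

Var(V) = a²·Var(W) + b²·Var(X) + c²·Var(T) + 2ab·Cov[W, X] + 2ac·Cov[W, T] + 2bc·Cov[X, T], with a = -2, b = 0.4, c = -2.
= 188 + 3.776 + 106.4 + 16.8 + (-96) + (-30.4)
= 188.576.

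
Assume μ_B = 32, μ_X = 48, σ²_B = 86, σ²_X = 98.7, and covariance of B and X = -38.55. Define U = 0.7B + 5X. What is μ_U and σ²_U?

μ_U = 262.4, σ²_U = 2239.79

μ_U = 0.7·μ_B + 5·μ_X = 0.7·32 + 5·48 = 262.4.
σ²_U = a²·σ²_B + b²·σ²_X + 2ab·covariance of B and X with a = 0.7, b = 5.
= 0.7²·86 + 5²·98.7 + 2·0.7·5·(-38.55)
= 42.14 + 2467.5 + (-269.85) = 2239.79.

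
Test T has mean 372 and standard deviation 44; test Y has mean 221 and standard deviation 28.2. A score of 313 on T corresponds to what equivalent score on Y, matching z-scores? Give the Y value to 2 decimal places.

Y = 183.19

z = (313 − 372)/44 ≈ -1.3409.
Y = 221 + z·28.2 = 221 + (313 − 372)·28.2/44 ≈ 183.19.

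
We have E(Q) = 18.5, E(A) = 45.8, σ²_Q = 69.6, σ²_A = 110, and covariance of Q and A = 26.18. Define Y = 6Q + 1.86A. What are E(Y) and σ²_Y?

E(Y) = 6·E(Q) + 1.86·E(A) = 6·18.5 + 1.86·45.8 = 196.188.
σ²_Y = a²·σ²_Q + b²·σ²_A + 2ab·covariance of Q and A with a = 6, b = 1.86.
= 6²·69.6 + 1.86²·110 + 2·6·1.86·26.18
= 2505.6 + 380.556 + 584.3376 = 3470.4936.

E(Y) = 196.188, σ²_Y = 3470.4936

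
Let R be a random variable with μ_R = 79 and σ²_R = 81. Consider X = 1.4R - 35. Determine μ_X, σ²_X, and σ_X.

X = 1.4R - 35 is linear with a = 1.4, b = -35.
μ_X = a·μ_R + b = 1.4·79 + (-35) = 75.6.
σ²_X = a²·σ²_R = 1.4²·81 = 158.76 (the additive constant -35 does not affect variance).
σ_R = √81 = 9.
σ_X = |a|·σ_R = |1.4|·9 = 12.6.

μ_X = 75.6, σ²_X = 158.76, σ_X = 12.6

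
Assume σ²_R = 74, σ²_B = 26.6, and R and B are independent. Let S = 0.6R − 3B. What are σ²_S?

σ²_S = a²·σ²_R + b²·σ²_B + 2ab·Cov[R, B] with a = 0.6, b = -3.
Independence gives Cov[R, B] = 0.
= 0.6²·74 + (-3)²·26.6 + 2·0.6·(-3)·0
= 26.64 + 239.4 + 0 = 266.04.

σ²_S = 266.04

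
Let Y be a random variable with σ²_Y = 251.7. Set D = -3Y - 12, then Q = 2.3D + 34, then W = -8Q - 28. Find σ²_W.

σ²_D = (-3)²·251.7 = 2265.3.
σ²_Q = 2.3²·2265.3 = 11983.437.
σ²_W = (-8)²·11983.437 = 766939.968.

σ²_W = 766939.968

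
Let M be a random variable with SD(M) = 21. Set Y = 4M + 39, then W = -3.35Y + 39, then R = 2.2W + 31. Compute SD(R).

SD(R) = 619.08

SD(Y) = |4|·21 = 84.
SD(W) = |-3.35|·84 = 281.4.
SD(R) = |2.2|·281.4 = 619.08.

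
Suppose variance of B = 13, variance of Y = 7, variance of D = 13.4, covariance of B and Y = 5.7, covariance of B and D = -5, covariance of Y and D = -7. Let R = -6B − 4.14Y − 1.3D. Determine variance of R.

variance of R = 740.4512

variance of R = a²·variance of B + b²·variance of Y + c²·variance of D + 2ab·covariance of B and Y + 2ac·covariance of B and D + 2bc·covariance of Y and D, with a = -6, b = -4.14, c = -1.3.
= 468 + 119.9772 + 22.646 + 283.176 + (-78) + (-75.348)
= 740.4512.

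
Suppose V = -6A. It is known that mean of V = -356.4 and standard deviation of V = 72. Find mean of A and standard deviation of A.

From V = -6A: mean of V = a·mean of A + b, so mean of A = (mean of V − b)/a = (-356.4 − 0)/(-6) = 59.4.
standard deviation of V = |a|·standard deviation of A, so standard deviation of A = 72/|-6| = 12.

mean of A = 59.4, standard deviation of A = 12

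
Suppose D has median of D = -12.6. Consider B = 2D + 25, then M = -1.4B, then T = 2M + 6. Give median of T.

median of B = 2·(-12.6) + 25 = -0.2.
median of M = (-1.4)·(-0.2) = 0.28.
median of T = 2·0.28 + 6 = 6.56.

median of T = 6.56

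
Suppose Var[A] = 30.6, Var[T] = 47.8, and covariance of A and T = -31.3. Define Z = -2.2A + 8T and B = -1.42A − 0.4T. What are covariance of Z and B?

By bilinearity, covariance of Z and B = ac·Var[A] + bd·Var[T] + (ad+bc)·covariance of A and T, with a=-2.2, b=8, c=-1.42, d=-0.4.
ac·Var[A] = (-2.2)·(-1.42)·30.6 = 95.5944
bd·Var[T] = 8·(-0.4)·47.8 = -152.96
(ad+bc)·covariance of A and T = (-10.48)·(-31.3) = 328.024
covariance of Z and B = 95.5944 + (-152.96) + 328.024 = 270.6584.

covariance of Z and B = 270.6584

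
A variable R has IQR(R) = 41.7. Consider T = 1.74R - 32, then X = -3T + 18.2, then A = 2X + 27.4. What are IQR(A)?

IQR(A) = 435.348

IQR(T) = |1.74|·41.7 = 72.558.
IQR(X) = |-3|·72.558 = 217.674.
IQR(A) = |2|·217.674 = 435.348.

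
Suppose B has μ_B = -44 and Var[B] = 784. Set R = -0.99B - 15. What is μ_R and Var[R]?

R = -0.99B - 15 is linear with a = -0.99, b = -15.
μ_R = a·μ_B + b = (-0.99)·(-44) + (-15) = 28.56.
Var[R] = a²·Var[B] = (-0.99)²·784 = 768.3984 (the additive constant -15 does not affect variance).

μ_R = 28.56, Var[R] = 768.3984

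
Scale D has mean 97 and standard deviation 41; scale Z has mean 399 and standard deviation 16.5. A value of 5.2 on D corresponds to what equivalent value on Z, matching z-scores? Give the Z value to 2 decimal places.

Z = 362.06

z = (5.2 − 97)/41 ≈ -2.239.
Z = 399 + z·16.5 = 399 + (5.2 − 97)·16.5/41 ≈ 362.06.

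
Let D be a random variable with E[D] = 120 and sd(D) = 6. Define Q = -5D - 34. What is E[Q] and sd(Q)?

E[Q] = -634, sd(Q) = 30

Q = -5D - 34 is linear with a = -5, b = -34.
E[Q] = a·E[D] + b = (-5)·120 + (-34) = -634.
sd(Q) = |a|·sd(D) = |-5|·6 = 30.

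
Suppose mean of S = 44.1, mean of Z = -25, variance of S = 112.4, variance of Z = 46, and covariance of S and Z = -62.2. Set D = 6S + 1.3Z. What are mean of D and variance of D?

mean of D = 6·mean of S + 1.3·mean of Z = 6·44.1 + 1.3·(-25) = 232.1.
variance of D = a²·variance of S + b²·variance of Z + 2ab·covariance of S and Z with a = 6, b = 1.3.
= 6²·112.4 + 1.3²·46 + 2·6·1.3·(-62.2)
= 4046.4 + 77.74 + (-970.32) = 3153.82.

mean of D = 232.1, variance of D = 3153.82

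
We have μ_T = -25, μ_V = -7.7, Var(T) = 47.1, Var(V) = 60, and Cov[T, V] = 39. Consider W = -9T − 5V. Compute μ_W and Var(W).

μ_W = (-9)·μ_T + (-5)·μ_V = (-9)·(-25) + (-5)·(-7.7) = 263.5.
Var(W) = a²·Var(T) + b²·Var(V) + 2ab·Cov[T, V] with a = -9, b = -5.
= (-9)²·47.1 + (-5)²·60 + 2·(-9)·(-5)·39
= 3815.1 + 1500 + 3510 = 8825.1.

μ_W = 263.5, Var(W) = 8825.1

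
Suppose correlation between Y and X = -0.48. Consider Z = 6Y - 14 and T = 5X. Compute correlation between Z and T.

Linear rescalings preserve correlation up to sign; here the slopes 6 and 5 have the same sign, so correlation between Z and T = correlation between Y and X = -0.48.

correlation between Z and T = -0.48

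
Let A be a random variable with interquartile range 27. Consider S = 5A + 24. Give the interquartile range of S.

Under S = aA + b, IQR(S) = |a|·IQR(A) = |5|·27 = 135 (shifts cancel; spread scales by |a|).

IQR(S) = 135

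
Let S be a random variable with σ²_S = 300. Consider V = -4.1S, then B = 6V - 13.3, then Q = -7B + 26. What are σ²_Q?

σ²_Q = 8895852

σ²_V = (-4.1)²·300 = 5043.
σ²_B = 6²·5043 = 181548.
σ²_Q = (-7)²·181548 = 8895852.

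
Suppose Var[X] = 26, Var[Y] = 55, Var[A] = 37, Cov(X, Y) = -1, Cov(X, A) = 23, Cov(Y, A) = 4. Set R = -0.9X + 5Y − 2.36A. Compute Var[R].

Var[R] = a²·Var[X] + b²·Var[Y] + c²·Var[A] + 2ab·Cov(X, Y) + 2ac·Cov(X, A) + 2bc·Cov(Y, A), with a = -0.9, b = 5, c = -2.36.
= 21.06 + 1375 + 206.0752 + 9 + 97.704 + (-94.4)
= 1614.4392.

Var[R] = 1614.4392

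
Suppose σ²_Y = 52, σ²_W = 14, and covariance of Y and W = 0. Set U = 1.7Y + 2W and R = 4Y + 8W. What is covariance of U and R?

By bilinearity, covariance of U and R = ac·σ²_Y + bd·σ²_W + (ad+bc)·covariance of Y and W, with a=1.7, b=2, c=4, d=8.
ac·σ²_Y = 1.7·4·52 = 353.6
bd·σ²_W = 2·8·14 = 224
(ad+bc)·covariance of Y and W = (21.6)·0 = 0
covariance of U and R = 353.6 + 224 + 0 = 577.6.

covariance of U and R = 577.6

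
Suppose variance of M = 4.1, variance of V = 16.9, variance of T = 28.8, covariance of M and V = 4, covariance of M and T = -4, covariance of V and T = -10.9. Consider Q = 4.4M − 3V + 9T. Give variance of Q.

variance of Q = a²·variance of M + b²·variance of V + c²·variance of T + 2ab·covariance of M and V + 2ac·covariance of M and T + 2bc·covariance of V and T, with a = 4.4, b = -3, c = 9.
= 79.376 + 152.1 + 2332.8 + (-105.6) + (-316.8) + 588.6
= 2730.476.

variance of Q = 2730.476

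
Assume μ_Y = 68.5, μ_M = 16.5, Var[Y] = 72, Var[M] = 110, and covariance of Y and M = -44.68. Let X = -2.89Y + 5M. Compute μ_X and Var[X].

μ_X = -115.465, Var[X] = 4642.6032

μ_X = (-2.89)·μ_Y + 5·μ_M = (-2.89)·68.5 + 5·16.5 = -115.465.
Var[X] = a²·Var[Y] + b²·Var[M] + 2ab·covariance of Y and M with a = -2.89, b = 5.
= (-2.89)²·72 + 5²·110 + 2·(-2.89)·5·(-44.68)
= 601.3512 + 2750 + 1291.252 = 4642.6032.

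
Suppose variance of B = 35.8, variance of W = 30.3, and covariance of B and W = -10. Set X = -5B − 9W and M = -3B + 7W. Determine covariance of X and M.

covariance of X and M = -1291.9

By bilinearity, covariance of X and M = ac·variance of B + bd·variance of W + (ad+bc)·covariance of B and W, with a=-5, b=-9, c=-3, d=7.
ac·variance of B = (-5)·(-3)·35.8 = 537
bd·variance of W = (-9)·7·30.3 = -1908.9
(ad+bc)·covariance of B and W = (-8)·(-10) = 80
covariance of X and M = 537 + (-1908.9) + 80 = -1291.9.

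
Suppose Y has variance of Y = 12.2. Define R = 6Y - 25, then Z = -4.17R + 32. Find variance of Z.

variance of Z = 7637.20488

variance of R = 6²·12.2 = 439.2.
variance of Z = (-4.17)²·439.2 = 7637.20488.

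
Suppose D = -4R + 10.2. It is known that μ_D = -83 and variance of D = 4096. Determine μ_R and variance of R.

μ_R = 23.3, variance of R = 256

From D = -4R + 10.2: μ_D = a·μ_R + b, so μ_R = (μ_D − b)/a = (-83 − 10.2)/(-4) = 23.3.
variance of D = a²·variance of R, so variance of R = 4096/(-4)² = 256.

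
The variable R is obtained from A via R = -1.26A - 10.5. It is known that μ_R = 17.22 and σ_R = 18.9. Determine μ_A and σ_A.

μ_A = -22, σ_A = 15

From R = -1.26A - 10.5: μ_R = a·μ_A + b, so μ_A = (μ_R − b)/a = (17.22 − (-10.5))/(-1.26) = -22.
σ_R = |a|·σ_A, so σ_A = 18.9/|-1.26| = 15.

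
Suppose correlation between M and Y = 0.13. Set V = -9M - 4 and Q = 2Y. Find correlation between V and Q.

correlation between V and Q = -0.13

Linear rescalings preserve |correlation|; the slopes -9 and 2 have opposite signs, so the correlation flips sign: correlation between V and Q = −correlation between M and Y = -0.13.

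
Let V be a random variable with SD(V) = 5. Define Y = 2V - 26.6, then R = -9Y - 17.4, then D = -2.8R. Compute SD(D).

SD(D) = 252

SD(Y) = |2|·5 = 10.
SD(R) = |-9|·10 = 90.
SD(D) = |-2.8|·90 = 252.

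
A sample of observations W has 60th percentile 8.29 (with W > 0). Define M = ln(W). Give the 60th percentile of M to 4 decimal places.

ln(W) is increasing, so P_{60}(M) = g(P_{60}(W)) ≈ 2.115.

60th percentile of M = 2.115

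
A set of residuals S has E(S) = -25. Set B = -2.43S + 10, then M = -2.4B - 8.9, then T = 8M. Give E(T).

E(T) = -1429.6

E(B) = (-2.43)·(-25) + 10 = 70.75.
E(M) = (-2.4)·70.75 + (-8.9) = -178.7.
E(T) = 8·(-178.7) = -1429.6.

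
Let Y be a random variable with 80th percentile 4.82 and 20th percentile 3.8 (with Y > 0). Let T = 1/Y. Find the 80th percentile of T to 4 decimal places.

1/Y is decreasing on Y > 0, so percentile order reverses: P_{80}(T) uses P_{20}(Y) = 3.8.
P_{80}(T) = 1/3.8 ≈ 0.2632.

80th percentile of T = 0.2632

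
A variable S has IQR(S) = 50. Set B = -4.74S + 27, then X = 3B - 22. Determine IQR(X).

IQR(X) = 711

IQR(B) = |-4.74|·50 = 237.
IQR(X) = |3|·237 = 711.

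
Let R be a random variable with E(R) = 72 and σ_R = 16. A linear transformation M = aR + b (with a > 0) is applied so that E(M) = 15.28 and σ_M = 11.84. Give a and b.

σ_M = a·σ_R (a > 0), so a = 11.84/16 = 0.74.
E(M) = a·E(R) + b, so b = 15.28 − 0.74·72 = -38.

a = 0.74, b = -38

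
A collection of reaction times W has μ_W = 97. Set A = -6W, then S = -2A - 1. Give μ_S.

μ_S = 1163

μ_A = (-6)·97 = -582.
μ_S = (-2)·(-582) + (-1) = 1163.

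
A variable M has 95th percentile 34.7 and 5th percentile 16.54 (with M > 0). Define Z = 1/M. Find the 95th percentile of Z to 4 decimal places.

95th percentile of Z = 0.0605

1/M is decreasing on M > 0, so percentile order reverses: P_{95}(Z) uses P_{5}(M) = 16.54.
P_{95}(Z) = 1/16.54 ≈ 0.0605.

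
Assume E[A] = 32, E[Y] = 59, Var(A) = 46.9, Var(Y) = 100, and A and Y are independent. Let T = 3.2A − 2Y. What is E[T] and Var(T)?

E[T] = 3.2·E[A] + (-2)·E[Y] = 3.2·32 + (-2)·59 = -15.6.
Var(T) = a²·Var(A) + b²·Var(Y) + 2ab·Cov(A, Y) with a = 3.2, b = -2.
Independence gives Cov(A, Y) = 0.
= 3.2²·46.9 + (-2)²·100 + 2·3.2·(-2)·0
= 480.256 + 400 + 0 = 880.256.

E[T] = -15.6, Var(T) = 880.256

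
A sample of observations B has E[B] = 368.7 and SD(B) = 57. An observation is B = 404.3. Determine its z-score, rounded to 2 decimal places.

z = 0.62

z = (B − E[B]) / SD(B) = (404.3 − 368.7) / 57 ≈ 0.62.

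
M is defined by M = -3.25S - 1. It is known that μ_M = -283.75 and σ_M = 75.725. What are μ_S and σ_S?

From M = -3.25S - 1: μ_M = a·μ_S + b, so μ_S = (μ_M − b)/a = (-283.75 − (-1))/(-3.25) = 87.
σ_M = |a|·σ_S, so σ_S = 75.725/|-3.25| = 23.3.

μ_S = 87, σ_S = 23.3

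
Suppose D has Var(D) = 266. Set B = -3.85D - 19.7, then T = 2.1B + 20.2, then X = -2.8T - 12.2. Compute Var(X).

Var(X) = 136319.425704

Var(B) = (-3.85)²·266 = 3942.785.
Var(T) = 2.1²·3942.785 = 17387.68185.
Var(X) = (-2.8)²·17387.68185 = 136319.425704.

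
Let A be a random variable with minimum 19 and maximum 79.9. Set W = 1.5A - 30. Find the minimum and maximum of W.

a = 1.5 > 0, so min(W) = a·min(A)+b = 1.5·19 + (-30) = -1.5 and max(W) = 1.5·79.9 + (-30) = 89.85.

min(W) = -1.5, max(W) = 89.85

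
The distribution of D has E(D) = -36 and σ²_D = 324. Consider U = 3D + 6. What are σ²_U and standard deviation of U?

U = 3D + 6 is linear with a = 3, b = 6.
σ²_U = a²·σ²_D = 3²·324 = 2916 (the additive constant 6 does not affect variance).
standard deviation of D = √324 = 18.
standard deviation of U = |a|·standard deviation of D = |3|·18 = 54.

σ²_U = 2916, standard deviation of U = 54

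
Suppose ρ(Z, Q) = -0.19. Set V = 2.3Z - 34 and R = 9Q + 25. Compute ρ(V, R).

ρ(V, R) = -0.19

Linear rescalings preserve correlation up to sign; here the slopes 2.3 and 9 have the same sign, so ρ(V, R) = ρ(Z, Q) = -0.19.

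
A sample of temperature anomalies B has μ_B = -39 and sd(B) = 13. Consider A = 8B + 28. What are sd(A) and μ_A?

A = 8B + 28 is linear with a = 8, b = 28.
sd(A) = |a|·sd(B) = |8|·13 = 104.
μ_A = a·μ_B + b = 8·(-39) + 28 = -284.

sd(A) = 104, μ_A = -284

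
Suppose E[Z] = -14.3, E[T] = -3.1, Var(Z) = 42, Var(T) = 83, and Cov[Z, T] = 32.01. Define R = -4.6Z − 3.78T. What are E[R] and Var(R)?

E[R] = (-4.6)·E[Z] + (-3.78)·E[T] = (-4.6)·(-14.3) + (-3.78)·(-3.1) = 77.498.
Var(R) = a²·Var(Z) + b²·Var(T) + 2ab·Cov[Z, T] with a = -4.6, b = -3.78.
= (-4.6)²·42 + (-3.78)²·83 + 2·(-4.6)·(-3.78)·32.01
= 888.72 + 1185.9372 + 1113.17976 = 3187.83696.

E[R] = 77.498, Var(R) = 3187.83696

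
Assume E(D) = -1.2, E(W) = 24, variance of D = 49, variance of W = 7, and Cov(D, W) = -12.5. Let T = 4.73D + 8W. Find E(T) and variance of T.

E(T) = 186.324, variance of T = 598.2721

E(T) = 4.73·E(D) + 8·E(W) = 4.73·(-1.2) + 8·24 = 186.324.
variance of T = a²·variance of D + b²·variance of W + 2ab·Cov(D, W) with a = 4.73, b = 8.
= 4.73²·49 + 8²·7 + 2·4.73·8·(-12.5)
= 1096.2721 + 448 + (-946) = 598.2721.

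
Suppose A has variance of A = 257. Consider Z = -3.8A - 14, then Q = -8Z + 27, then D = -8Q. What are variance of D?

variance of D = 15200583.68

variance of Z = (-3.8)²·257 = 3711.08.
variance of Q = (-8)²·3711.08 = 237509.12.
variance of D = (-8)²·237509.12 = 15200583.68.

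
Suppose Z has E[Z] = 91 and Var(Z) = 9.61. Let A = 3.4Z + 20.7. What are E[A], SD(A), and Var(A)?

E[A] = 330.1, SD(A) = 10.54, Var(A) = 111.0916

A = 3.4Z + 20.7 is linear with a = 3.4, b = 20.7.
E[A] = a·E[Z] + b = 3.4·91 + 20.7 = 330.1.
SD(Z) = √9.61 = 3.1.
SD(A) = |a|·SD(Z) = |3.4|·3.1 = 10.54.
Var(A) = a²·Var(Z) = 3.4²·9.61 = 111.0916 (the additive constant 20.7 does not affect variance).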